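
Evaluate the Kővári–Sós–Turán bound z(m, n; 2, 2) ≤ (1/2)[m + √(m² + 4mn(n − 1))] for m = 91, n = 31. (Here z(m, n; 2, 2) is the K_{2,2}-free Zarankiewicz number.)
z(91, 31; 2, 2) ≤ (1/2)[91 + √(91² + 4·91·31·30)] = (1/2)[91 + √346801] = 339.9491

Kővári–Sós–Turán: let r_1, ..., r_91 be the row sums and z = Σ r_i the total number of 1s. Each pair of columns can share at most one row with both entries 1 (else a 2×2 all-ones block appears), so Σ_i C(r_i, 2) ≤ C(31, 2) = 465. By convexity Σ_i C(r_i, 2) ≥ 91·C(z/91, 2) = z(z − 91)/(2·91), giving z² − 91z − 91·31·30 ≤ 0 and hence z ≤ (1/2)[91 + √(8281 + 4·84630)] = (1/2)[91 + √346801] ≈ (1/2)(91 + 588.8981) = 339.9491.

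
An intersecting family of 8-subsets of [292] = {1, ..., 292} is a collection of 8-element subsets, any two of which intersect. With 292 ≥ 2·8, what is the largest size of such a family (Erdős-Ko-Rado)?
max |F| = C(291, 7) = 32601949534440

The Erdős-Ko-Rado theorem states: for n ≥ 2k, an intersecting family of k-subsets of an n-element set has size at most C(n − 1, k − 1), with equality for 'star' families {A ⊆ [n] : |A| = k, i ∈ A} (fix an element i). For n = 292, k = 8: C(291, 7) = 32601949534440.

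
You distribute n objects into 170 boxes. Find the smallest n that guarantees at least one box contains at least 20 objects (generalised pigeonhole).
n = (20 − 1)·170 + 1 = 3231

By the generalised pigeonhole principle, to guarantee some box contains ≥ r objects we need more than (r − 1) · k objects total. Threshold: n = (r − 1) · k + 1. With r = 20 and k = 170: n = 19 · 170 + 1 = 3230 + 1 = 3231. For n = 3230 = 19 · 170, we can put exactly 19 objects in every box, avoiding 20 in any single one — so 3231 is tight.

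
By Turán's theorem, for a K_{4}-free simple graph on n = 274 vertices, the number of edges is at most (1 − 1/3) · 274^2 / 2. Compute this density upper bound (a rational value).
Turán density bound = (2/3) · 274^2/2 = 75076/3 ≈ 25025.3333

Turán's theorem: ex(n, K_{r+1}) is achieved by the complete r-partite Turán graph T(n, r) with parts as balanced as possible, and is at most (1 − 1/r) · n^2/2. For r = 3, n = 274: the density bound is (2/3) · 75076/2 = 75076/3 ≈ 25025.3333. The integer-valued extremum is e(T(274, 3)) = 25025, which is strictly less than the density bound 75076/3 since 3 ∤ 274 (the parts of T(274, 3) cannot all be equal).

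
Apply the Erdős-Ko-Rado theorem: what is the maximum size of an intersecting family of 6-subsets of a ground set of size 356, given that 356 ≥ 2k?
max |F| = C(355, 5) = 45674610696

Erdős-Ko-Rado (1961): when n ≥ 2k, max |F| = C(n−1, k−1). The bound is attained by the star {A : i ∈ A} for any fixed i ∈ [n]. Here C(356−1, 6−1) = C(355, 5) = 45674610696.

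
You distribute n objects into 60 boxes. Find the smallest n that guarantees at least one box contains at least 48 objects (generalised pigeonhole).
n = (48 − 1)·60 + 1 = 2821

By the generalised pigeonhole principle, to guarantee some box contains ≥ r objects we need more than (r − 1) · k objects total. Threshold: n = (r − 1) · k + 1. With r = 48 and k = 60: n = 47 · 60 + 1 = 2820 + 1 = 2821. For n = 2820 = 47 · 60, we can put exactly 47 objects in every box, avoiding 48 in any single one — so 2821 is tight.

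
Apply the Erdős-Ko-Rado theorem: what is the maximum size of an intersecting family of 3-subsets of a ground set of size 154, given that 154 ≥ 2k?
max |F| = C(153, 2) = 11628

The Erdős-Ko-Rado theorem states: for n ≥ 2k, an intersecting family of k-subsets of an n-element set has size at most C(n − 1, k − 1), with equality for 'star' families {A ⊆ [n] : |A| = k, i ∈ A} (fix an element i). For n = 154, k = 3: C(153, 2) = 11628.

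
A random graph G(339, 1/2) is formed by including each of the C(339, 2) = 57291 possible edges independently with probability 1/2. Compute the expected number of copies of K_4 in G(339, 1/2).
E[# K_4] = C(339, 4) · (1/2)^C(4, 2) = 540597876 / 2^6 = 135149469/16 = 8446841.8125

For each 4-subset S of vertices (there are C(339, 4) = 540597876 such S), let X_S = 1 if S induces a K_4 (all C(4, 2) = 6 edges present). Then P(X_S = 1) = (1/2)^6 = 1/64. By linearity of expectation, E[# K_4] = C(339, 4) · (1/2)^6 = 540597876 / 64 = 135149469/16 = 8446841.8125.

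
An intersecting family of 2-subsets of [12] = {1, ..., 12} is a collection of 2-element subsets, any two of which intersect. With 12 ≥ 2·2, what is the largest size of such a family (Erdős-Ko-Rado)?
max |F| = C(11, 1) = 11

The Erdős-Ko-Rado theorem states: for n ≥ 2k, an intersecting family of k-subsets of an n-element set has size at most C(n − 1, k − 1), with equality for 'star' families {A ⊆ [n] : |A| = k, i ∈ A} (fix an element i). For n = 12, k = 2: C(11, 1) = 11.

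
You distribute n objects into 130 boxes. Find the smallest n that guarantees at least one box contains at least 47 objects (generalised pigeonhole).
n = (47 − 1)·130 + 1 = 5981

By the generalised pigeonhole principle, to guarantee some box contains ≥ r objects we need more than (r − 1) · k objects total. Threshold: n = (r − 1) · k + 1. With r = 47 and k = 130: n = 46 · 130 + 1 = 5980 + 1 = 5981. For n = 5980 = 46 · 130, we can put exactly 46 objects in every box, avoiding 47 in any single one — so 5981 is tight.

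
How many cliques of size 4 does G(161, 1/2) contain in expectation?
E[# K_4] = C(161, 4) · (1/2)^C(4, 2) = 26964280 / 2^6 = 3370535/8 = 421316.875

For each 4-subset S of vertices (there are C(161, 4) = 26964280 such S), let X_S = 1 if S induces a K_4 (all C(4, 2) = 6 edges present). Then P(X_S = 1) = (1/2)^6 = 1/64. By linearity of expectation, E[# K_4] = C(161, 4) · (1/2)^6 = 26964280 / 64 = 3370535/8 = 421316.875.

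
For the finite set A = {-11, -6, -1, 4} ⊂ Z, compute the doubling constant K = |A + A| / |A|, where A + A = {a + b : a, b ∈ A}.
K = |A + A| / |A| = 7/4

Enumerate A + A = {a + b : a, b ∈ A}. With |A| = 4, there are |A|^2 = 16 ordered sum pairs; collecting distinct values, A + A = {-22, -17, -12, -7, -2, 3, 8}, so |A + A| = 7. Thus K = 7/4. Here |A + A| = 2|A| − 1 = 7, the minimum possible — so K = 7/4 is minimal, which holds iff A is an arithmetic progression.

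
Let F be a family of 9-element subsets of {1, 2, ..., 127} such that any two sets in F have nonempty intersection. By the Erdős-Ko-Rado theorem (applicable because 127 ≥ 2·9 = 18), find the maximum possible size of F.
max |F| = C(126, 8) = 1255914977625

Erdős-Ko-Rado (1961): when n ≥ 2k, max |F| = C(n−1, k−1). The bound is attained by the star {A : i ∈ A} for any fixed i ∈ [n]. Here C(127−1, 9−1) = C(126, 8) = 1255914977625.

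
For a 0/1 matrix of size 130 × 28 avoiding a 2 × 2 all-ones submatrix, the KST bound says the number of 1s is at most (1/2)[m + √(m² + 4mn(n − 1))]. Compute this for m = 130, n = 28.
z(130, 28; 2, 2) ≤ (1/2)[130 + √(130² + 4·130·28·27)] = (1/2)[130 + √410020] = 385.164

Kővári–Sós–Turán: let r_1, ..., r_130 be the row sums and z = Σ r_i the total number of 1s. Each pair of columns can share at most one row with both entries 1 (else a 2×2 all-ones block appears), so Σ_i C(r_i, 2) ≤ C(28, 2) = 378. By convexity Σ_i C(r_i, 2) ≥ 130·C(z/130, 2) = z(z − 130)/(2·130), giving z² − 130z − 130·28·27 ≤ 0 and hence z ≤ (1/2)[130 + √(16900 + 4·98280)] = (1/2)[130 + √410020] ≈ (1/2)(130 + 640.328) = 385.164.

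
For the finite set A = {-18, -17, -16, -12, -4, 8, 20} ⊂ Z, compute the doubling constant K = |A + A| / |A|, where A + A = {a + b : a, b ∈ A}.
K = |A + A| / |A| = 24/7

Enumerate A + A = {a + b : a, b ∈ A}. With |A| = 7, there are |A|^2 = 49 ordered sum pairs; collecting distinct values, A + A = {-36, -35, -34, -33, -32, -30, -29, -28, -24, -22, -21, -20, -16, -10, -9, -8, -4, 2, 3, 4, 8, 16, 28, 40}, so |A + A| = 24. Thus K = 24/7. For comparison, the minimum possible |A + A| over all 7-element sets is 2·7 − 1 = 13 (so min K = 13/7), attained only by arithmetic progressions.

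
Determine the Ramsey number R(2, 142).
R(2, 142) = 142

R(2, k) = k for all k ≥ 2: in a 2-colouring of K_k, either some edge is red (a red K_2) or all edges are blue (a blue K_k). And K_{141} coloured all-blue has no blue K_142, so R(2, 142) > 141. Hence R(2, 142) = 142.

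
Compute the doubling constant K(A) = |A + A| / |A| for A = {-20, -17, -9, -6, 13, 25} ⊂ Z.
K = |A + A| / |A| = 20/6 = 10/3

Enumerate A + A = {a + b : a, b ∈ A}. With |A| = 6, there are |A|^2 = 36 ordered sum pairs; collecting distinct values, A + A = {-40, -37, -34, -29, -26, -23, -18, -15, -12, -7, -4, 4, 5, 7, 8, 16, 19, 26, 38, 50}, so |A + A| = 20. Thus K = 20/6 = 10/3. For comparison, the minimum possible |A + A| over all 6-element sets is 2·6 − 1 = 11 (so min K = 11/6), attained only by arithmetic progressions.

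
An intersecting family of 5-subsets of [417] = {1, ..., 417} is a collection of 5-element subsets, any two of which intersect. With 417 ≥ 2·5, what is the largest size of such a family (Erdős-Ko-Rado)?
max |F| = C(416, 4) = 1229930520

Erdős-Ko-Rado (1961): when n ≥ 2k, max |F| = C(n−1, k−1). The bound is attained by the star {A : i ∈ A} for any fixed i ∈ [n]. Here C(417−1, 5−1) = C(416, 4) = 1229930520.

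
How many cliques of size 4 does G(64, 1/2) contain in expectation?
E[# K_4] = C(64, 4) · (1/2)^C(4, 2) = 635376 / 2^6 = 39711/4 = 9927.75

For each 4-subset S of vertices (there are C(64, 4) = 635376 such S), let X_S = 1 if S induces a K_4 (all C(4, 2) = 6 edges present). Then P(X_S = 1) = (1/2)^6 = 1/64. By linearity of expectation, E[# K_4] = C(64, 4) · (1/2)^6 = 635376 / 64 = 39711/4 = 9927.75.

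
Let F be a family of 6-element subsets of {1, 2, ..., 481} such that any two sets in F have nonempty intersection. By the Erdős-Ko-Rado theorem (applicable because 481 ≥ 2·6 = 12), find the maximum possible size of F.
max |F| = C(480, 5) = 207945120096

The Erdős-Ko-Rado theorem states: for n ≥ 2k, an intersecting family of k-subsets of an n-element set has size at most C(n − 1, k − 1), with equality for 'star' families {A ⊆ [n] : |A| = k, i ∈ A} (fix an element i). For n = 481, k = 6: C(480, 5) = 207945120096.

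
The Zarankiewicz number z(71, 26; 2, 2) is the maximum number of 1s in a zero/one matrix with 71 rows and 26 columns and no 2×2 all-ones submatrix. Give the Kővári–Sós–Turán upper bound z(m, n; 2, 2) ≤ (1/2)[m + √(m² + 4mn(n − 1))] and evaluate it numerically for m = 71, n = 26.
z(71, 26; 2, 2) ≤ (1/2)[71 + √(71² + 4·71·26·25)] = (1/2)[71 + √189641] = 253.2389

Kővári–Sós–Turán: let r_1, ..., r_71 be the row sums and z = Σ r_i the total number of 1s. Each pair of columns can share at most one row with both entries 1 (else a 2×2 all-ones block appears), so Σ_i C(r_i, 2) ≤ C(26, 2) = 325. By convexity Σ_i C(r_i, 2) ≥ 71·C(z/71, 2) = z(z − 71)/(2·71), giving z² − 71z − 71·26·25 ≤ 0 and hence z ≤ (1/2)[71 + √(5041 + 4·46150)] = (1/2)[71 + √189641] ≈ (1/2)(71 + 435.4779) = 253.2389.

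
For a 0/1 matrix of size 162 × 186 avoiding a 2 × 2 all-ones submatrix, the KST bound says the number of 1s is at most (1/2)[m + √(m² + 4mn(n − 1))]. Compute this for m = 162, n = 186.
z(162, 186; 2, 2) ≤ (1/2)[162 + √(162² + 4·162·186·185)] = (1/2)[162 + √22323924] = 2443.41

Kővári–Sós–Turán: let r_1, ..., r_162 be the row sums and z = Σ r_i the total number of 1s. Each pair of columns can share at most one row with both entries 1 (else a 2×2 all-ones block appears), so Σ_i C(r_i, 2) ≤ C(186, 2) = 17205. By convexity Σ_i C(r_i, 2) ≥ 162·C(z/162, 2) = z(z − 162)/(2·162), giving z² − 162z − 162·186·185 ≤ 0 and hence z ≤ (1/2)[162 + √(26244 + 4·5574420)] = (1/2)[162 + √22323924] ≈ (1/2)(162 + 4724.82) = 2443.41.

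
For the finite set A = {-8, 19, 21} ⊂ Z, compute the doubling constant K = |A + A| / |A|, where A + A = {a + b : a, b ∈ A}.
K = |A + A| / |A| = 6/3 = 2

Enumerate A + A = {a + b : a, b ∈ A}. With |A| = 3, there are |A|^2 = 9 ordered sum pairs; collecting distinct values, A + A = {-16, 11, 13, 38, 40, 42}, so |A + A| = 6. Thus K = 6/3 = 2. For comparison, the minimum possible |A + A| over all 3-element sets is 2·3 − 1 = 5 (so min K = 5/3), attained only by arithmetic progressions.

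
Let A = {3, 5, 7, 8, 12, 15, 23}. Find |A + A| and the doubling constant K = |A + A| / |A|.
K = |A + A| / |A| = 24/7

Enumerate A + A = {a + b : a, b ∈ A}. With |A| = 7, there are |A|^2 = 49 ordered sum pairs; collecting distinct values, A + A = {6, 8, 10, 11, 12, 13, 14, 15, 16, 17, 18, 19, 20, 22, 23, 24, 26, 27, 28, 30, 31, 35, 38, 46}, so |A + A| = 24. Thus K = 24/7. For comparison, the minimum possible |A + A| over all 7-element sets is 2·7 − 1 = 13 (so min K = 13/7), attained only by arithmetic progressions.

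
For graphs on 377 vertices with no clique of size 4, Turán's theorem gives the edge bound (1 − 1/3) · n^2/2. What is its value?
Turán density bound = (2/3) · 377^2/2 = 142129/3 ≈ 47376.3333

Turán's theorem: ex(n, K_{r+1}) is achieved by the complete r-partite Turán graph T(n, r) with parts as balanced as possible, and is at most (1 − 1/r) · n^2/2. For r = 3, n = 377: the density bound is (2/3) · 142129/2 = 142129/3 ≈ 47376.3333. The integer-valued extremum is e(T(377, 3)) = 47376, which is strictly less than the density bound 142129/3 since 3 ∤ 377 (the parts of T(377, 3) cannot all be equal).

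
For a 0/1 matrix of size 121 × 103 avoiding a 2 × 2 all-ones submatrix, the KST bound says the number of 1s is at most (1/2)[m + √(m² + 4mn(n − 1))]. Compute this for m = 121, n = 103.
z(121, 103; 2, 2) ≤ (1/2)[121 + √(121² + 4·121·103·102)] = (1/2)[121 + √5099545] = 1189.6086

Kővári–Sós–Turán: let r_1, ..., r_121 be the row sums and z = Σ r_i the total number of 1s. Each pair of columns can share at most one row with both entries 1 (else a 2×2 all-ones block appears), so Σ_i C(r_i, 2) ≤ C(103, 2) = 5253. By convexity Σ_i C(r_i, 2) ≥ 121·C(z/121, 2) = z(z − 121)/(2·121), giving z² − 121z − 121·103·102 ≤ 0 and hence z ≤ (1/2)[121 + √(14641 + 4·1271226)] = (1/2)[121 + √5099545] ≈ (1/2)(121 + 2258.2172) = 1189.6086.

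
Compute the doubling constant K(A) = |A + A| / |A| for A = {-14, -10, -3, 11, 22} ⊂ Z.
K = |A + A| / |A| = 14/5

Enumerate A + A = {a + b : a, b ∈ A}. With |A| = 5, there are |A|^2 = 25 ordered sum pairs; collecting distinct values, A + A = {-28, -24, -20, -17, -13, -6, -3, 1, 8, 12, 19, 22, 33, 44}, so |A + A| = 14. Thus K = 14/5. For comparison, the minimum possible |A + A| over all 5-element sets is 2·5 − 1 = 9 (so min K = 9/5), attained only by arithmetic progressions.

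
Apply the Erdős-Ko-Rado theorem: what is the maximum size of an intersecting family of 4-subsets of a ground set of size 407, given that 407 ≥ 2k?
max |F| = C(406, 3) = 11071620

The Erdős-Ko-Rado theorem states: for n ≥ 2k, an intersecting family of k-subsets of an n-element set has size at most C(n − 1, k − 1), with equality for 'star' families {A ⊆ [n] : |A| = k, i ∈ A} (fix an element i). For n = 407, k = 4: C(406, 3) = 11071620.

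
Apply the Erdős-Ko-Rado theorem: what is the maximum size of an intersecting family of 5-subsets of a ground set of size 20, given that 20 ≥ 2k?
max |F| = C(19, 4) = 3876

The Erdős-Ko-Rado theorem states: for n ≥ 2k, an intersecting family of k-subsets of an n-element set has size at most C(n − 1, k − 1), with equality for 'star' families {A ⊆ [n] : |A| = k, i ∈ A} (fix an element i). For n = 20, k = 5: C(19, 4) = 3876.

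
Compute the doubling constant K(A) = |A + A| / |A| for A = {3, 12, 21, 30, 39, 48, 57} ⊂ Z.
K = |A + A| / |A| = 13/7

Enumerate A + A = {a + b : a, b ∈ A}. With |A| = 7, there are |A|^2 = 49 ordered sum pairs; collecting distinct values, A + A = {6, 15, 24, 33, 42, 51, 60, 69, 78, 87, 96, 105, 114}, so |A + A| = 13. Thus K = 13/7. Here |A + A| = 2|A| − 1 = 13, the minimum possible — so K = 13/7 is minimal, which holds iff A is an arithmetic progression.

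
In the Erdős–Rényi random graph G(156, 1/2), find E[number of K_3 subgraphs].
E[# K_3] = C(156, 3) · (1/2)^C(3, 2) = 620620 / 2^3 = 155155/2 = 77577.5

For each 3-subset S of vertices (there are C(156, 3) = 620620 such S), let X_S = 1 if S induces a K_3 (all C(3, 2) = 3 edges present). Then P(X_S = 1) = (1/2)^3 = 1/8. By linearity of expectation, E[# K_3] = C(156, 3) · (1/2)^3 = 620620 / 8 = 155155/2 = 77577.5.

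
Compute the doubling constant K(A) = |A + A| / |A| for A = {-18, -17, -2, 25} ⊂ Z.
K = |A + A| / |A| = 10/4 = 5/2

Enumerate A + A = {a + b : a, b ∈ A}. With |A| = 4, there are |A|^2 = 16 ordered sum pairs; collecting distinct values, A + A = {-36, -35, -34, -20, -19, -4, 7, 8, 23, 50}, so |A + A| = 10. Thus K = 10/4 = 5/2. For comparison, the minimum possible |A + A| over all 4-element sets is 2·4 − 1 = 7 (so min K = 7/4), attained only by arithmetic progressions.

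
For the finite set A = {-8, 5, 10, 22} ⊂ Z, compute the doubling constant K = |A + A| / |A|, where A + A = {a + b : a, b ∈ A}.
K = |A + A| / |A| = 10/4 = 5/2

Enumerate A + A = {a + b : a, b ∈ A}. With |A| = 4, there are |A|^2 = 16 ordered sum pairs; collecting distinct values, A + A = {-16, -3, 2, 10, 14, 15, 20, 27, 32, 44}, so |A + A| = 10. Thus K = 10/4 = 5/2. For comparison, the minimum possible |A + A| over all 4-element sets is 2·4 − 1 = 7 (so min K = 7/4), attained only by arithmetic progressions.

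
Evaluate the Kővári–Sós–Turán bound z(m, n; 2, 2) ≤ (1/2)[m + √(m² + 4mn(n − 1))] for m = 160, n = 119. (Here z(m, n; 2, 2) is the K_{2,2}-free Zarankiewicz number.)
z(160, 119; 2, 2) ≤ (1/2)[160 + √(160² + 4·160·119·118)] = (1/2)[160 + √9012480] = 1581.0396

Kővári–Sós–Turán: let r_1, ..., r_160 be the row sums and z = Σ r_i the total number of 1s. Each pair of columns can share at most one row with both entries 1 (else a 2×2 all-ones block appears), so Σ_i C(r_i, 2) ≤ C(119, 2) = 7021. By convexity Σ_i C(r_i, 2) ≥ 160·C(z/160, 2) = z(z − 160)/(2·160), giving z² − 160z − 160·119·118 ≤ 0 and hence z ≤ (1/2)[160 + √(25600 + 4·2246720)] = (1/2)[160 + √9012480] ≈ (1/2)(160 + 3002.0793) = 1581.0396.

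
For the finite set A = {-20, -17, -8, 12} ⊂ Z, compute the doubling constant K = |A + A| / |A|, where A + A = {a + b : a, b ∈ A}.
K = |A + A| / |A| = 10/4 = 5/2

Enumerate A + A = {a + b : a, b ∈ A}. With |A| = 4, there are |A|^2 = 16 ordered sum pairs; collecting distinct values, A + A = {-40, -37, -34, -28, -25, -16, -8, -5, 4, 24}, so |A + A| = 10. Thus K = 10/4 = 5/2. For comparison, the minimum possible |A + A| over all 4-element sets is 2·4 − 1 = 7 (so min K = 7/4), attained only by arithmetic progressions.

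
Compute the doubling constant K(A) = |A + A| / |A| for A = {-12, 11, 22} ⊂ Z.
K = |A + A| / |A| = 6/3 = 2

Enumerate A + A = {a + b : a, b ∈ A}. With |A| = 3, there are |A|^2 = 9 ordered sum pairs; collecting distinct values, A + A = {-24, -1, 10, 22, 33, 44}, so |A + A| = 6. Thus K = 6/3 = 2. For comparison, the minimum possible |A + A| over all 3-element sets is 2·3 − 1 = 5 (so min K = 5/3), attained only by arithmetic progressions.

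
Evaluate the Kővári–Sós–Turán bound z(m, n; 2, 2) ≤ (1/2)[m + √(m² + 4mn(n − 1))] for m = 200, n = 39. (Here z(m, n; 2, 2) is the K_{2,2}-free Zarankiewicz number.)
z(200, 39; 2, 2) ≤ (1/2)[200 + √(200² + 4·200·39·38)] = (1/2)[200 + √1225600] = 653.5341

Kővári–Sós–Turán: let r_1, ..., r_200 be the row sums and z = Σ r_i the total number of 1s. Each pair of columns can share at most one row with both entries 1 (else a 2×2 all-ones block appears), so Σ_i C(r_i, 2) ≤ C(39, 2) = 741. By convexity Σ_i C(r_i, 2) ≥ 200·C(z/200, 2) = z(z − 200)/(2·200), giving z² − 200z − 200·39·38 ≤ 0 and hence z ≤ (1/2)[200 + √(40000 + 4·296400)] = (1/2)[200 + √1225600] ≈ (1/2)(200 + 1107.0682) = 653.5341.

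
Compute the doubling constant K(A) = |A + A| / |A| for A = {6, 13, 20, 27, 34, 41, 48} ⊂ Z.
K = |A + A| / |A| = 13/7

Enumerate A + A = {a + b : a, b ∈ A}. With |A| = 7, there are |A|^2 = 49 ordered sum pairs; collecting distinct values, A + A = {12, 19, 26, 33, 40, 47, 54, 61, 68, 75, 82, 89, 96}, so |A + A| = 13. Thus K = 13/7. Here |A + A| = 2|A| − 1 = 13, the minimum possible — so K = 13/7 is minimal, which holds iff A is an arithmetic progression.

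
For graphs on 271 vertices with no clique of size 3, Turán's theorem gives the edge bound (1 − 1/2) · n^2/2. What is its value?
Turán density bound = (1/2) · 271^2/2 = 73441/4 ≈ 18360.25

Turán's theorem: ex(n, K_{r+1}) is achieved by the complete r-partite Turán graph T(n, r) with parts as balanced as possible, and is at most (1 − 1/r) · n^2/2. For r = 2, n = 271: the density bound is (1/2) · 73441/2 = 73441/4 ≈ 18360.25. The integer-valued extremum is e(T(271, 2)) = 18360, which is strictly less than the density bound 73441/4 since 2 ∤ 271 (the parts of T(271, 2) cannot all be equal).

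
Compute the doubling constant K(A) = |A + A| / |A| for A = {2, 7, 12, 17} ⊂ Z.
K = |A + A| / |A| = 7/4

Enumerate A + A = {a + b : a, b ∈ A}. With |A| = 4, there are |A|^2 = 16 ordered sum pairs; collecting distinct values, A + A = {4, 9, 14, 19, 24, 29, 34}, so |A + A| = 7. Thus K = 7/4. Here |A + A| = 2|A| − 1 = 7, the minimum possible — so K = 7/4 is minimal, which holds iff A is an arithmetic progression.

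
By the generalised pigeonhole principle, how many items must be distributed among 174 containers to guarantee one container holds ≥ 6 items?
n = (6 − 1)·174 + 1 = 871

By the generalised pigeonhole principle, to guarantee some box contains ≥ r objects we need more than (r − 1) · k objects total. Threshold: n = (r − 1) · k + 1. With r = 6 and k = 174: n = 5 · 174 + 1 = 870 + 1 = 871. For n = 870 = 5 · 174, we can put exactly 5 objects in every box, avoiding 6 in any single one — so 871 is tight.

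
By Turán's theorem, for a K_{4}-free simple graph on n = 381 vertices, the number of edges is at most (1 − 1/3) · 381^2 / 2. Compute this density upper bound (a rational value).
Turán density bound = (2/3) · 381^2/2 = 48387

Turán's theorem: ex(n, K_{r+1}) is achieved by the complete r-partite Turán graph T(n, r) with parts as balanced as possible, and is at most (1 − 1/r) · n^2/2. For r = 3, n = 381: the density bound is (2/3) · 145161/2 = 48387. Since 3 ∣ 381, the Turán graph T(381, 3) has parts of equal size 127, and its edge count e(T(381, 3)) = 48387 attains the density bound exactly.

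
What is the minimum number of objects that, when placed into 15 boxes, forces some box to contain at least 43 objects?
n = (43 − 1)·15 + 1 = 631

By the generalised pigeonhole principle, to guarantee some box contains ≥ r objects we need more than (r − 1) · k objects total. Threshold: n = (r − 1) · k + 1. With r = 43 and k = 15: n = 42 · 15 + 1 = 630 + 1 = 631. For n = 630 = 42 · 15, we can put exactly 42 objects in every box, avoiding 43 in any single one — so 631 is tight.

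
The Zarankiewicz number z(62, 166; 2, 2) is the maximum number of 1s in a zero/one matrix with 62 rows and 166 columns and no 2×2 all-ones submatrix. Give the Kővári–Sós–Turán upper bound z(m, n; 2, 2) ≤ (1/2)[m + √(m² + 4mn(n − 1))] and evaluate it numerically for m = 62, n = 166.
z(62, 166; 2, 2) ≤ (1/2)[62 + √(62² + 4·62·166·165)] = (1/2)[62 + √6796564] = 1334.511

Kővári–Sós–Turán: let r_1, ..., r_62 be the row sums and z = Σ r_i the total number of 1s. Each pair of columns can share at most one row with both entries 1 (else a 2×2 all-ones block appears), so Σ_i C(r_i, 2) ≤ C(166, 2) = 13695. By convexity Σ_i C(r_i, 2) ≥ 62·C(z/62, 2) = z(z − 62)/(2·62), giving z² − 62z − 62·166·165 ≤ 0 and hence z ≤ (1/2)[62 + √(3844 + 4·1698180)] = (1/2)[62 + √6796564] ≈ (1/2)(62 + 2607.0221) = 1334.511.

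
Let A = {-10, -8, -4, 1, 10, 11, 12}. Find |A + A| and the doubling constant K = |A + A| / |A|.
K = |A + A| / |A| = 25/7

Enumerate A + A = {a + b : a, b ∈ A}. With |A| = 7, there are |A|^2 = 49 ordered sum pairs; collecting distinct values, A + A = {-20, -18, -16, -14, -12, -9, -8, -7, -3, 0, 1, 2, 3, 4, 6, 7, 8, 11, 12, 13, 20, 21, 22, 23, 24}, so |A + A| = 25. Thus K = 25/7. For comparison, the minimum possible |A + A| over all 7-element sets is 2·7 − 1 = 13 (so min K = 13/7), attained only by arithmetic progressions.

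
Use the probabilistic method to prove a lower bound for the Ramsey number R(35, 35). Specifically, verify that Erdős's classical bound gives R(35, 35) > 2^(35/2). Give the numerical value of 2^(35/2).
2^(35/2) = 185363.8; so R(35, 35) > 185363.8

Colour each edge of K_n uniformly at random with red/blue. The expected number of monochromatic K_35 is C(n, 35) · 2 · 2^(−C(35,2)). If C(n, 35) · 2^(1 − C(35,2)) < 1, then with positive probability no monochromatic K_35 exists, so R(35, 35) > n. The standard estimate C(n, 35) ≤ n^35/35! shows this inequality holds whenever n ≤ 2^(35/2) (since 35! · 2^(C(35,2) − 1) > 2^(35^2/2) ≥ n^35). Hence R(35, 35) > 2^(35/2) = 185363.8.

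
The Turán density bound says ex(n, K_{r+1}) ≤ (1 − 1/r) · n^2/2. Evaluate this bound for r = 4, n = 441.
Turán density bound = (3/4) · 441^2/2 = 583443/8 ≈ 72930.375

Turán's theorem: ex(n, K_{r+1}) is achieved by the complete r-partite Turán graph T(n, r) with parts as balanced as possible, and is at most (1 − 1/r) · n^2/2. For r = 4, n = 441: the density bound is (3/4) · 194481/2 = 583443/8 ≈ 72930.375. The integer-valued extremum is e(T(441, 4)) = 72930, which is strictly less than the density bound 583443/8 since 4 ∤ 441 (the parts of T(441, 4) cannot all be equal).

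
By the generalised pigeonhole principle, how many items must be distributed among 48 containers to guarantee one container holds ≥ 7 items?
n = (7 − 1)·48 + 1 = 289

By the generalised pigeonhole principle, to guarantee some box contains ≥ r objects we need more than (r − 1) · k objects total. Threshold: n = (r − 1) · k + 1. With r = 7 and k = 48: n = 6 · 48 + 1 = 288 + 1 = 289. For n = 288 = 6 · 48, we can put exactly 6 objects in every box, avoiding 7 in any single one — so 289 is tight.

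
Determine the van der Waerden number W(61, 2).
W(61, 2) = 61 + 1 = 62

A 2-term AP is any pair of integers, so a monochromatic 2-AP exists iff some colour is used at least twice. With 61 colours, the colouring i ↦ i on {1, ..., 61} uses each colour once, avoiding any monochromatic pair, so W(61, 2) > 61. For {1, ..., 62}, pigeonhole forces two integers of the same colour, which form a monochromatic 2-AP. Hence W(61, 2) = 62.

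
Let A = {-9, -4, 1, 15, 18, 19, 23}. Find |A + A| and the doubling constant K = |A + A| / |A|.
K = |A + A| / |A| = 24/7

Enumerate A + A = {a + b : a, b ∈ A}. With |A| = 7, there are |A|^2 = 49 ordered sum pairs; collecting distinct values, A + A = {-18, -13, -8, -3, 2, 6, 9, 10, 11, 14, 15, 16, 19, 20, 24, 30, 33, 34, 36, 37, 38, 41, 42, 46}, so |A + A| = 24. Thus K = 24/7. For comparison, the minimum possible |A + A| over all 7-element sets is 2·7 − 1 = 13 (so min K = 13/7), attained only by arithmetic progressions.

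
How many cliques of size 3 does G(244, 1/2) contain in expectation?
E[# K_3] = C(244, 3) · (1/2)^C(3, 2) = 2391444 / 2^3 = 597861/2 = 298930.5

For each 3-subset S of vertices (there are C(244, 3) = 2391444 such S), let X_S = 1 if S induces a K_3 (all C(3, 2) = 3 edges present). Then P(X_S = 1) = (1/2)^3 = 1/8. By linearity of expectation, E[# K_3] = C(244, 3) · (1/2)^3 = 2391444 / 8 = 597861/2 = 298930.5.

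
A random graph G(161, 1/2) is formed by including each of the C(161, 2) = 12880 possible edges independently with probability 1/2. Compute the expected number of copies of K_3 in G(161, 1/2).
E[# K_3] = C(161, 3) · (1/2)^C(3, 2) = 682640 / 2^3 = 85330

For each 3-subset S of vertices (there are C(161, 3) = 682640 such S), let X_S = 1 if S induces a K_3 (all C(3, 2) = 3 edges present). Then P(X_S = 1) = (1/2)^3 = 1/8. By linearity of expectation, E[# K_3] = C(161, 3) · (1/2)^3 = 682640 / 8 = 85330.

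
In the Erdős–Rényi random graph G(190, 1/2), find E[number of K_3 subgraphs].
E[# K_3] = C(190, 3) · (1/2)^C(3, 2) = 1125180 / 2^3 = 281295/2 = 140647.5

For each 3-subset S of vertices (there are C(190, 3) = 1125180 such S), let X_S = 1 if S induces a K_3 (all C(3, 2) = 3 edges present). Then P(X_S = 1) = (1/2)^3 = 1/8. By linearity of expectation, E[# K_3] = C(190, 3) · (1/2)^3 = 1125180 / 8 = 281295/2 = 140647.5.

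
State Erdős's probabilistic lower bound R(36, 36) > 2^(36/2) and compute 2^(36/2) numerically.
2^(36/2) = 262144; so R(36, 36) > 262144

Colour each edge of K_n uniformly at random with red/blue. The expected number of monochromatic K_36 is C(n, 36) · 2 · 2^(−C(36,2)). If C(n, 36) · 2^(1 − C(36,2)) < 1, then with positive probability no monochromatic K_36 exists, so R(36, 36) > n. The standard estimate C(n, 36) ≤ n^36/36! shows this inequality holds whenever n ≤ 2^(36/2) (since 36! · 2^(C(36,2) − 1) > 2^(36^2/2) ≥ n^36). Hence R(36, 36) > 2^(36/2) = 262144.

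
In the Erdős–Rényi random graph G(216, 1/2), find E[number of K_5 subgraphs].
E[# K_5] = C(216, 5) · (1/2)^C(5, 2) = 3739729608 / 2^10 = 467466201/128 = 3652079.6953125

For each 5-subset S of vertices (there are C(216, 5) = 3739729608 such S), let X_S = 1 if S induces a K_5 (all C(5, 2) = 10 edges present). Then P(X_S = 1) = (1/2)^10 = 1/1024. By linearity of expectation, E[# K_5] = C(216, 5) · (1/2)^10 = 3739729608 / 1024 = 467466201/128 = 3652079.6953125.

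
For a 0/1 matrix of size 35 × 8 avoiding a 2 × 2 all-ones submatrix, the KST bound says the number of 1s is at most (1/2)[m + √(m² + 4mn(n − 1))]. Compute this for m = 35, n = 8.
z(35, 8; 2, 2) ≤ (1/2)[35 + √(35² + 4·35·8·7)] = (1/2)[35 + √9065] = 65.1051

Kővári–Sós–Turán: let r_1, ..., r_35 be the row sums and z = Σ r_i the total number of 1s. Each pair of columns can share at most one row with both entries 1 (else a 2×2 all-ones block appears), so Σ_i C(r_i, 2) ≤ C(8, 2) = 28. By convexity Σ_i C(r_i, 2) ≥ 35·C(z/35, 2) = z(z − 35)/(2·35), giving z² − 35z − 35·8·7 ≤ 0 and hence z ≤ (1/2)[35 + √(1225 + 4·1960)] = (1/2)[35 + √9065] ≈ (1/2)(35 + 95.2103) = 65.1051.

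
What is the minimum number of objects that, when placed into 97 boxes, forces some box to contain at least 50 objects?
n = (50 − 1)·97 + 1 = 4754

By the generalised pigeonhole principle, to guarantee some box contains ≥ r objects we need more than (r − 1) · k objects total. Threshold: n = (r − 1) · k + 1. With r = 50 and k = 97: n = 49 · 97 + 1 = 4753 + 1 = 4754. For n = 4753 = 49 · 97, we can put exactly 49 objects in every box, avoiding 50 in any single one — so 4754 is tight.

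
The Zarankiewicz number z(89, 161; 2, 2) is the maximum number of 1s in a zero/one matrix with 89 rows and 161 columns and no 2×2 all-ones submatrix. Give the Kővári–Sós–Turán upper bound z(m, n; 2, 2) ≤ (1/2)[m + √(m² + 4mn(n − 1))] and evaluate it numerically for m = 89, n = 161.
z(89, 161; 2, 2) ≤ (1/2)[89 + √(89² + 4·89·161·160)] = (1/2)[89 + √9178481] = 1559.3004

Kővári–Sós–Turán: let r_1, ..., r_89 be the row sums and z = Σ r_i the total number of 1s. Each pair of columns can share at most one row with both entries 1 (else a 2×2 all-ones block appears), so Σ_i C(r_i, 2) ≤ C(161, 2) = 12880. By convexity Σ_i C(r_i, 2) ≥ 89·C(z/89, 2) = z(z − 89)/(2·89), giving z² − 89z − 89·161·160 ≤ 0 and hence z ≤ (1/2)[89 + √(7921 + 4·2292640)] = (1/2)[89 + √9178481] ≈ (1/2)(89 + 3029.6008) = 1559.3004.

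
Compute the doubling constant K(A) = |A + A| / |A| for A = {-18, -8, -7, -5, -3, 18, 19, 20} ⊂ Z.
K = |A + A| / |A| = 30/8 = 15/4

Enumerate A + A = {a + b : a, b ∈ A}. With |A| = 8, there are |A|^2 = 64 ordered sum pairs; collecting distinct values, A + A = {-36, -26, -25, -23, -21, -16, -15, -14, -13, -12, -11, -10, -8, -6, 0, 1, 2, 10, 11, 12, 13, 14, 15, 16, 17, 36, 37, 38, 39, 40}, so |A + A| = 30. Thus K = 30/8 = 15/4. For comparison, the minimum possible |A + A| over all 8-element sets is 2·8 − 1 = 15 (so min K = 15/8), attained only by arithmetic progressions.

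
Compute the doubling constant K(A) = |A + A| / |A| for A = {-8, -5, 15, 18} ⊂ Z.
K = |A + A| / |A| = 9/4

Enumerate A + A = {a + b : a, b ∈ A}. With |A| = 4, there are |A|^2 = 16 ordered sum pairs; collecting distinct values, A + A = {-16, -13, -10, 7, 10, 13, 30, 33, 36}, so |A + A| = 9. Thus K = 9/4. For comparison, the minimum possible |A + A| over all 4-element sets is 2·4 − 1 = 7 (so min K = 7/4), attained only by arithmetic progressions.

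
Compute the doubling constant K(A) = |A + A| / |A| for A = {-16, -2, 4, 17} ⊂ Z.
K = |A + A| / |A| = 10/4 = 5/2

Enumerate A + A = {a + b : a, b ∈ A}. With |A| = 4, there are |A|^2 = 16 ordered sum pairs; collecting distinct values, A + A = {-32, -18, -12, -4, 1, 2, 8, 15, 21, 34}, so |A + A| = 10. Thus K = 10/4 = 5/2. For comparison, the minimum possible |A + A| over all 4-element sets is 2·4 − 1 = 7 (so min K = 7/4), attained only by arithmetic progressions.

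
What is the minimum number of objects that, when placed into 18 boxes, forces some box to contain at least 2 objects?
n = (2 − 1)·18 + 1 = 19

By the generalised pigeonhole principle, to guarantee some box contains ≥ r objects we need more than (r − 1) · k objects total. Threshold: n = (r − 1) · k + 1. With r = 2 and k = 18: n = 1 · 18 + 1 = 18 + 1 = 19. For n = 18 = 1 · 18, we can put exactly 1 objects in every box, avoiding 2 in any single one — so 19 is tight.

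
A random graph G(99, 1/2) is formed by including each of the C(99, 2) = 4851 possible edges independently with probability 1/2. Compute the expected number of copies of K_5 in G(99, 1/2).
E[# K_5] = C(99, 5) · (1/2)^C(5, 2) = 71523144 / 2^10 = 8940393/128 = 69846.8203125

For each 5-subset S of vertices (there are C(99, 5) = 71523144 such S), let X_S = 1 if S induces a K_5 (all C(5, 2) = 10 edges present). Then P(X_S = 1) = (1/2)^10 = 1/1024. By linearity of expectation, E[# K_5] = C(99, 5) · (1/2)^10 = 71523144 / 1024 = 8940393/128 = 69846.8203125.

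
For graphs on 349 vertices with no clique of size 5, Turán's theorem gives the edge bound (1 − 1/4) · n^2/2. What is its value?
Turán density bound = (3/4) · 349^2/2 = 365403/8 ≈ 45675.375

Turán's theorem: ex(n, K_{r+1}) is achieved by the complete r-partite Turán graph T(n, r) with parts as balanced as possible, and is at most (1 − 1/r) · n^2/2. For r = 4, n = 349: the density bound is (3/4) · 121801/2 = 365403/8 ≈ 45675.375. The integer-valued extremum is e(T(349, 4)) = 45675, which is strictly less than the density bound 365403/8 since 4 ∤ 349 (the parts of T(349, 4) cannot all be equal).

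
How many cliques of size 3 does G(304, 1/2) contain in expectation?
E[# K_3] = C(304, 3) · (1/2)^C(3, 2) = 4636304 / 2^3 = 579538

For each 3-subset S of vertices (there are C(304, 3) = 4636304 such S), let X_S = 1 if S induces a K_3 (all C(3, 2) = 3 edges present). Then P(X_S = 1) = (1/2)^3 = 1/8. By linearity of expectation, E[# K_3] = C(304, 3) · (1/2)^3 = 4636304 / 8 = 579538.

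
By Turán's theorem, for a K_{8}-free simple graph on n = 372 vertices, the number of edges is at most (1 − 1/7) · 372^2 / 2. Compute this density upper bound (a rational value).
Turán density bound = (6/7) · 372^2/2 = 415152/7 ≈ 59307.4286

Turán's theorem: ex(n, K_{r+1}) is achieved by the complete r-partite Turán graph T(n, r) with parts as balanced as possible, and is at most (1 − 1/r) · n^2/2. For r = 7, n = 372: the density bound is (6/7) · 138384/2 = 415152/7 ≈ 59307.4286. The integer-valued extremum is e(T(372, 7)) = 59307, which is strictly less than the density bound 415152/7 since 7 ∤ 372 (the parts of T(372, 7) cannot all be equal).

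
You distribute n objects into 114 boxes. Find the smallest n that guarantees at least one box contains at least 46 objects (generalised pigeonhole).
n = (46 − 1)·114 + 1 = 5131

By the generalised pigeonhole principle, to guarantee some box contains ≥ r objects we need more than (r − 1) · k objects total. Threshold: n = (r − 1) · k + 1. With r = 46 and k = 114: n = 45 · 114 + 1 = 5130 + 1 = 5131. For n = 5130 = 45 · 114, we can put exactly 45 objects in every box, avoiding 46 in any single one — so 5131 is tight.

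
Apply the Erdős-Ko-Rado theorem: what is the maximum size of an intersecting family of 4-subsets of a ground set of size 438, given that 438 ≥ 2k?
max |F| = C(437, 3) = 13813570

Erdős-Ko-Rado (1961): when n ≥ 2k, max |F| = C(n−1, k−1). The bound is attained by the star {A : i ∈ A} for any fixed i ∈ [n]. Here C(438−1, 4−1) = C(437, 3) = 13813570.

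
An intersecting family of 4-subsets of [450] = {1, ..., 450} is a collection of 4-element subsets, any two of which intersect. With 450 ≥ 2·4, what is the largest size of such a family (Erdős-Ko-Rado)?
max |F| = C(449, 3) = 14985824

Erdős-Ko-Rado (1961): when n ≥ 2k, max |F| = C(n−1, k−1). The bound is attained by the star {A : i ∈ A} for any fixed i ∈ [n]. Here C(450−1, 4−1) = C(449, 3) = 14985824.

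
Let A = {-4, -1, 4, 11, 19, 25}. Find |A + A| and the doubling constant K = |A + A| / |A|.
K = |A + A| / |A| = 20/6 = 10/3

Enumerate A + A = {a + b : a, b ∈ A}. With |A| = 6, there are |A|^2 = 36 ordered sum pairs; collecting distinct values, A + A = {-8, -5, -2, 0, 3, 7, 8, 10, 15, 18, 21, 22, 23, 24, 29, 30, 36, 38, 44, 50}, so |A + A| = 20. Thus K = 20/6 = 10/3. For comparison, the minimum possible |A + A| over all 6-element sets is 2·6 − 1 = 11 (so min K = 11/6), attained only by arithmetic progressions.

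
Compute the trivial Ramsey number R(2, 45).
R(2, 45) = 45

R(2, k) = k for all k ≥ 2: in a 2-colouring of K_k, either some edge is red (a red K_2) or all edges are blue (a blue K_k). And K_{44} coloured all-blue has no blue K_45, so R(2, 45) > 44. Hence R(2, 45) = 45.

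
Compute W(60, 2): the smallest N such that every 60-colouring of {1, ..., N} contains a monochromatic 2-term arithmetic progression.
W(60, 2) = 60 + 1 = 61

A 2-term AP is any pair of integers, so a monochromatic 2-AP exists iff some colour is used at least twice. With 60 colours, the colouring i ↦ i on {1, ..., 60} uses each colour once, avoiding any monochromatic pair, so W(60, 2) > 60. For {1, ..., 61}, pigeonhole forces two integers of the same colour, which form a monochromatic 2-AP. Hence W(60, 2) = 61.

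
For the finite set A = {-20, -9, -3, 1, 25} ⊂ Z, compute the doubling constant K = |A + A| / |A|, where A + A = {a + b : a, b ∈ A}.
K = |A + A| / |A| = 15/5 = 3

Enumerate A + A = {a + b : a, b ∈ A}. With |A| = 5, there are |A|^2 = 25 ordered sum pairs; collecting distinct values, A + A = {-40, -29, -23, -19, -18, -12, -8, -6, -2, 2, 5, 16, 22, 26, 50}, so |A + A| = 15. Thus K = 15/5 = 3. For comparison, the minimum possible |A + A| over all 5-element sets is 2·5 − 1 = 9 (so min K = 9/5), attained only by arithmetic progressions.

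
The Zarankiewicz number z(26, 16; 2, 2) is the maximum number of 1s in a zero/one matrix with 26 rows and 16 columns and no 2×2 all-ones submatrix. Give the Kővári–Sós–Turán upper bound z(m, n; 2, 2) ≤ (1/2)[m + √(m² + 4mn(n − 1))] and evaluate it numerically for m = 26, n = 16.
z(26, 16; 2, 2) ≤ (1/2)[26 + √(26² + 4·26·16·15)] = (1/2)[26 + √25636] = 93.0562

Kővári–Sós–Turán: let r_1, ..., r_26 be the row sums and z = Σ r_i the total number of 1s. Each pair of columns can share at most one row with both entries 1 (else a 2×2 all-ones block appears), so Σ_i C(r_i, 2) ≤ C(16, 2) = 120. By convexity Σ_i C(r_i, 2) ≥ 26·C(z/26, 2) = z(z − 26)/(2·26), giving z² − 26z − 26·16·15 ≤ 0 and hence z ≤ (1/2)[26 + √(676 + 4·6240)] = (1/2)[26 + √25636] ≈ (1/2)(26 + 160.1125) = 93.0562.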